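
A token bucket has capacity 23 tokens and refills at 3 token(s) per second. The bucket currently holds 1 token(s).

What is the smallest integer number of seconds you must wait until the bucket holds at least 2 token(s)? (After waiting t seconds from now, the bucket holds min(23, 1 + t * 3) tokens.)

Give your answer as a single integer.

Need 1 + t * 3 >= 2, so t >= 1/3.
Smallest integer t = ceil(1/3) = 1.

Answer: 1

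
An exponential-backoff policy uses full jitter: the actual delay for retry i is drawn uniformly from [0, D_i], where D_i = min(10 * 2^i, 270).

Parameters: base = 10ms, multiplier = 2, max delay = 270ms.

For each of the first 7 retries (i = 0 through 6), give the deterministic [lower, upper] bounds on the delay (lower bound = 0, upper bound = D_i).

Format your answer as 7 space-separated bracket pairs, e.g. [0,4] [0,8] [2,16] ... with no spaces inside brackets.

Computing bounds per retry:
  i=0: D_i=min(10*2^0,270)=10, bounds=[0,10]
  i=1: D_i=min(10*2^1,270)=20, bounds=[0,20]
  i=2: D_i=min(10*2^2,270)=40, bounds=[0,40]
  i=3: D_i=min(10*2^3,270)=80, bounds=[0,80]
  i=4: D_i=min(10*2^4,270)=160, bounds=[0,160]
  i=5: D_i=min(10*2^5,270)=270, bounds=[0,270]
  i=6: D_i=min(10*2^6,270)=270, bounds=[0,270]

Answer: [0,10] [0,20] [0,40] [0,80] [0,160] [0,270] [0,270]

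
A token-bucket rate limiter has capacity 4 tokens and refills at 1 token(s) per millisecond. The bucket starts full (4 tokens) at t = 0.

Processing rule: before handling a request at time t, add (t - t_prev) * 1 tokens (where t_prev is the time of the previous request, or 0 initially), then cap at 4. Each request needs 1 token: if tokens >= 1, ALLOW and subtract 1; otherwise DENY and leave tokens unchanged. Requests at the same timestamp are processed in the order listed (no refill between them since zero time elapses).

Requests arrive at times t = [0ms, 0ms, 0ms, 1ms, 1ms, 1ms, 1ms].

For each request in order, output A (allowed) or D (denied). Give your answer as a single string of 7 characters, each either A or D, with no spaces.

Simulating step by step:
  req#1 t=0ms: ALLOW
  req#2 t=0ms: ALLOW
  req#3 t=0ms: ALLOW
  req#4 t=1ms: ALLOW
  req#5 t=1ms: ALLOW
  req#6 t=1ms: DENY
  req#7 t=1ms: DENY

Answer: AAAAADD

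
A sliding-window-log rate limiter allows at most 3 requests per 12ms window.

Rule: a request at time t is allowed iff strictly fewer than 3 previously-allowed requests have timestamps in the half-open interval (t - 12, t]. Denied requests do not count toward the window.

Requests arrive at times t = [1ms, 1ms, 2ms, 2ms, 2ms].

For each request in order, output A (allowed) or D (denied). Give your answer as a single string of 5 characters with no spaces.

Answer: AAADD

Derivation:
Tracking allowed requests in the window:
  req#1 t=1ms: ALLOW
  req#2 t=1ms: ALLOW
  req#3 t=2ms: ALLOW
  req#4 t=2ms: DENY
  req#5 t=2ms: DENY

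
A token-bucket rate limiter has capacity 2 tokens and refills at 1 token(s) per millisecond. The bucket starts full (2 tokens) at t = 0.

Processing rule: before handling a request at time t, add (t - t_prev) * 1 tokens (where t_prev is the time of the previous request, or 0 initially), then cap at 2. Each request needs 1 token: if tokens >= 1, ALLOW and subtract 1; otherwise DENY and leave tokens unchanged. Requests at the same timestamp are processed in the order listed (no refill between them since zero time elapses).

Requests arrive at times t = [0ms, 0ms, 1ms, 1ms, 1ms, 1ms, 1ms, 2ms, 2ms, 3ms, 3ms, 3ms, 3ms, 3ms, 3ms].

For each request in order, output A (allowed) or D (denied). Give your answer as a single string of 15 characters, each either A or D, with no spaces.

Answer: AAADDDDADADDDDD

Derivation:
Simulating step by step:
  req#1 t=0ms: ALLOW
  req#2 t=0ms: ALLOW
  req#3 t=1ms: ALLOW
  req#4 t=1ms: DENY
  req#5 t=1ms: DENY
  req#6 t=1ms: DENY
  req#7 t=1ms: DENY
  req#8 t=2ms: ALLOW
  req#9 t=2ms: DENY
  req#10 t=3ms: ALLOW
  req#11 t=3ms: DENY
  req#12 t=3ms: DENY
  req#13 t=3ms: DENY
  req#14 t=3ms: DENY
  req#15 t=3ms: DENY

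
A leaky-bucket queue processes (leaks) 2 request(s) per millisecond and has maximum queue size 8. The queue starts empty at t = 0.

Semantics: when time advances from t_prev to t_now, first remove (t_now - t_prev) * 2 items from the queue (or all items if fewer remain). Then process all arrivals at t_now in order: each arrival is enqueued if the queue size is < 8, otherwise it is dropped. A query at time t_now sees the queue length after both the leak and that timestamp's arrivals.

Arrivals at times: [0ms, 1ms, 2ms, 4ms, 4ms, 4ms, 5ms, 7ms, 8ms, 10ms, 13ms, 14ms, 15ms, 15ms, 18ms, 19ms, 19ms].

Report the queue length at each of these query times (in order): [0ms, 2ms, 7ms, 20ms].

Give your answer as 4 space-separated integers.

Answer: 1 1 1 0

Derivation:
Queue lengths at query times:
  query t=0ms: backlog = 1
  query t=2ms: backlog = 1
  query t=7ms: backlog = 1
  query t=20ms: backlog = 0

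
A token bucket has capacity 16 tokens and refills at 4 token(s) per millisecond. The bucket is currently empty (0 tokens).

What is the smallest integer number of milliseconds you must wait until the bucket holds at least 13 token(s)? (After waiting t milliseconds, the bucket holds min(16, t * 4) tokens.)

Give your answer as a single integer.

Need t * 4 >= 13, so t >= 13/4.
Smallest integer t = ceil(13/4) = 4.

Answer: 4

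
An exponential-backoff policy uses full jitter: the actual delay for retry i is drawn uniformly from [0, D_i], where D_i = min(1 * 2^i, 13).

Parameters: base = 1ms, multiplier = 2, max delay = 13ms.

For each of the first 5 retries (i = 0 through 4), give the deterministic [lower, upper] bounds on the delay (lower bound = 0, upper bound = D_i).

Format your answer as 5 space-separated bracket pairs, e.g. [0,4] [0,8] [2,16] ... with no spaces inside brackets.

Answer: [0,1] [0,2] [0,4] [0,8] [0,13]

Derivation:
Computing bounds per retry:
  i=0: D_i=min(1*2^0,13)=1, bounds=[0,1]
  i=1: D_i=min(1*2^1,13)=2, bounds=[0,2]
  i=2: D_i=min(1*2^2,13)=4, bounds=[0,4]
  i=3: D_i=min(1*2^3,13)=8, bounds=[0,8]
  i=4: D_i=min(1*2^4,13)=13, bounds=[0,13]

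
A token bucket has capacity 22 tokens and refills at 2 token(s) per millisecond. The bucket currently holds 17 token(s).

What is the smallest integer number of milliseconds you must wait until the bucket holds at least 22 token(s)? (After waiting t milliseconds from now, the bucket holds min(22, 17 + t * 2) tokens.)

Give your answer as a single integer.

Need 17 + t * 2 >= 22, so t >= 5/2.
Smallest integer t = ceil(5/2) = 3.

Answer: 3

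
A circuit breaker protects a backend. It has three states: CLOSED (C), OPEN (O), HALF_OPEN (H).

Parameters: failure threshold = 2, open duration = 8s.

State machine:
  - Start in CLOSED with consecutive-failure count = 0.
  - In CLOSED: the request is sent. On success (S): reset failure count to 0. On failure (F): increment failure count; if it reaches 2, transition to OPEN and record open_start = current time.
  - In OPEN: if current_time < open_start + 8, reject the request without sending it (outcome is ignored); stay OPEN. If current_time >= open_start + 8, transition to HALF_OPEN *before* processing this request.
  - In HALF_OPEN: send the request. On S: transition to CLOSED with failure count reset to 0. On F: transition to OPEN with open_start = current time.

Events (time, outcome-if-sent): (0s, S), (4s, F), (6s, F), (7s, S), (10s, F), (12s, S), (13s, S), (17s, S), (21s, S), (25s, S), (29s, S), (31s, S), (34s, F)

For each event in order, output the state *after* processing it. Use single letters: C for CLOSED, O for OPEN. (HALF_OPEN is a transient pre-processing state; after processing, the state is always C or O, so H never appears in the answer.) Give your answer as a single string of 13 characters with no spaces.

State after each event:
  event#1 t=0s outcome=S: state=CLOSED
  event#2 t=4s outcome=F: state=CLOSED
  event#3 t=6s outcome=F: state=OPEN
  event#4 t=7s outcome=S: state=OPEN
  event#5 t=10s outcome=F: state=OPEN
  event#6 t=12s outcome=S: state=OPEN
  event#7 t=13s outcome=S: state=OPEN
  event#8 t=17s outcome=S: state=CLOSED
  event#9 t=21s outcome=S: state=CLOSED
  event#10 t=25s outcome=S: state=CLOSED
  event#11 t=29s outcome=S: state=CLOSED
  event#12 t=31s outcome=S: state=CLOSED
  event#13 t=34s outcome=F: state=CLOSED

Answer: CCOOOOOCCCCCC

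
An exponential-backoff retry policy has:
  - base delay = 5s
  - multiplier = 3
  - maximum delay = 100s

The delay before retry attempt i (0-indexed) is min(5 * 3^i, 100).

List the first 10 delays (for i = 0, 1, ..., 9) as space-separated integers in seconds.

Answer: 5 15 45 100 100 100 100 100 100 100

Derivation:
Computing each delay:
  i=0: min(5*3^0, 100) = 5
  i=1: min(5*3^1, 100) = 15
  i=2: min(5*3^2, 100) = 45
  i=3: min(5*3^3, 100) = 100
  i=4: min(5*3^4, 100) = 100
  i=5: min(5*3^5, 100) = 100
  i=6: min(5*3^6, 100) = 100
  i=7: min(5*3^7, 100) = 100
  i=8: min(5*3^8, 100) = 100
  i=9: min(5*3^9, 100) = 100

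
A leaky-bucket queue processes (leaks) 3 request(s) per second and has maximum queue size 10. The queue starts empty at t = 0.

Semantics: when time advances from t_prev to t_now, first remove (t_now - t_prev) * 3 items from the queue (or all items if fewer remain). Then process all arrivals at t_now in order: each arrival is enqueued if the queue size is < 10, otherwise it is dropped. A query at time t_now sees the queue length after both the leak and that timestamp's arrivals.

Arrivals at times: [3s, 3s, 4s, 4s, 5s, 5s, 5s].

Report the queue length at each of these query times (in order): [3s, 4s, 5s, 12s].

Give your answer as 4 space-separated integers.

Answer: 2 2 3 0

Derivation:
Queue lengths at query times:
  query t=3s: backlog = 2
  query t=4s: backlog = 2
  query t=5s: backlog = 3
  query t=12s: backlog = 0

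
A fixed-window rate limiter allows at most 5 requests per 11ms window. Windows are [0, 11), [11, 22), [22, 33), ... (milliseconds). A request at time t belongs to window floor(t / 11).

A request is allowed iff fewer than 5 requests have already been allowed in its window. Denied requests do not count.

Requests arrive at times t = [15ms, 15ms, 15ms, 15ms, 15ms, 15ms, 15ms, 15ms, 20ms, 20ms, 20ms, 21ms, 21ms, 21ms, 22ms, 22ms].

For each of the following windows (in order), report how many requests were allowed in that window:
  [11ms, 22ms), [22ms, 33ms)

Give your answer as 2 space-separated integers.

Processing requests:
  req#1 t=15ms (window 1): ALLOW
  req#2 t=15ms (window 1): ALLOW
  req#3 t=15ms (window 1): ALLOW
  req#4 t=15ms (window 1): ALLOW
  req#5 t=15ms (window 1): ALLOW
  req#6 t=15ms (window 1): DENY
  req#7 t=15ms (window 1): DENY
  req#8 t=15ms (window 1): DENY
  req#9 t=20ms (window 1): DENY
  req#10 t=20ms (window 1): DENY
  req#11 t=20ms (window 1): DENY
  req#12 t=21ms (window 1): DENY
  req#13 t=21ms (window 1): DENY
  req#14 t=21ms (window 1): DENY
  req#15 t=22ms (window 2): ALLOW
  req#16 t=22ms (window 2): ALLOW

Allowed counts by window: 5 2

Answer: 5 2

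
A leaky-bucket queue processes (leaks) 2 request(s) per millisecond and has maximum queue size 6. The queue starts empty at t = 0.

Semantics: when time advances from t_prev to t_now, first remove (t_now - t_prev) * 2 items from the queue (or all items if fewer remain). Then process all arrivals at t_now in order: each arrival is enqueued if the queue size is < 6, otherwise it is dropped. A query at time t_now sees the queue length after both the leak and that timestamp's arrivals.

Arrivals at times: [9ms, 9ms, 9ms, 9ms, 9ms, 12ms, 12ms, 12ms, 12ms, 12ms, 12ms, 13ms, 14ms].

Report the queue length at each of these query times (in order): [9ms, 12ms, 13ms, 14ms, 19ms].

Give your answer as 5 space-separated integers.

Queue lengths at query times:
  query t=9ms: backlog = 5
  query t=12ms: backlog = 6
  query t=13ms: backlog = 5
  query t=14ms: backlog = 4
  query t=19ms: backlog = 0

Answer: 5 6 5 4 0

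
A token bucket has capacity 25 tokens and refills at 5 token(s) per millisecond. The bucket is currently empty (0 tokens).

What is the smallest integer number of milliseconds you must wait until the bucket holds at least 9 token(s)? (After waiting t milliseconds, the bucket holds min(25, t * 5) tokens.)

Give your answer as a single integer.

Answer: 2

Derivation:
Need t * 5 >= 9, so t >= 9/5.
Smallest integer t = ceil(9/5) = 2.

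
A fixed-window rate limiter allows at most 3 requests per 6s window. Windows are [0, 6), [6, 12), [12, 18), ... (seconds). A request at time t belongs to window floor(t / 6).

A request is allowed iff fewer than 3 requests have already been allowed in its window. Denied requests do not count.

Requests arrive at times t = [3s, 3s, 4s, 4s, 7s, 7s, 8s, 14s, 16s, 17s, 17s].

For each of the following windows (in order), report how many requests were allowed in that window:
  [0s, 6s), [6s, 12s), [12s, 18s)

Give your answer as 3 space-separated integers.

Answer: 3 3 3

Derivation:
Processing requests:
  req#1 t=3s (window 0): ALLOW
  req#2 t=3s (window 0): ALLOW
  req#3 t=4s (window 0): ALLOW
  req#4 t=4s (window 0): DENY
  req#5 t=7s (window 1): ALLOW
  req#6 t=7s (window 1): ALLOW
  req#7 t=8s (window 1): ALLOW
  req#8 t=14s (window 2): ALLOW
  req#9 t=16s (window 2): ALLOW
  req#10 t=17s (window 2): ALLOW
  req#11 t=17s (window 2): DENY

Allowed counts by window: 3 3 3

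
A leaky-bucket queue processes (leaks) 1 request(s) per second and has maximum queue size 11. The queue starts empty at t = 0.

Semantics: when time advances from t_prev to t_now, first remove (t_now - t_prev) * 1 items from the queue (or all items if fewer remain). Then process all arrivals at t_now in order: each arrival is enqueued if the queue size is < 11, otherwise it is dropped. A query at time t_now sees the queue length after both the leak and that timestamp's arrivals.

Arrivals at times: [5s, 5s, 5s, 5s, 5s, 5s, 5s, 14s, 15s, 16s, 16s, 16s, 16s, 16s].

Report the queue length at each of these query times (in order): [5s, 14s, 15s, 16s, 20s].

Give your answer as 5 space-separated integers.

Answer: 7 1 1 5 1

Derivation:
Queue lengths at query times:
  query t=5s: backlog = 7
  query t=14s: backlog = 1
  query t=15s: backlog = 1
  query t=16s: backlog = 5
  query t=20s: backlog = 1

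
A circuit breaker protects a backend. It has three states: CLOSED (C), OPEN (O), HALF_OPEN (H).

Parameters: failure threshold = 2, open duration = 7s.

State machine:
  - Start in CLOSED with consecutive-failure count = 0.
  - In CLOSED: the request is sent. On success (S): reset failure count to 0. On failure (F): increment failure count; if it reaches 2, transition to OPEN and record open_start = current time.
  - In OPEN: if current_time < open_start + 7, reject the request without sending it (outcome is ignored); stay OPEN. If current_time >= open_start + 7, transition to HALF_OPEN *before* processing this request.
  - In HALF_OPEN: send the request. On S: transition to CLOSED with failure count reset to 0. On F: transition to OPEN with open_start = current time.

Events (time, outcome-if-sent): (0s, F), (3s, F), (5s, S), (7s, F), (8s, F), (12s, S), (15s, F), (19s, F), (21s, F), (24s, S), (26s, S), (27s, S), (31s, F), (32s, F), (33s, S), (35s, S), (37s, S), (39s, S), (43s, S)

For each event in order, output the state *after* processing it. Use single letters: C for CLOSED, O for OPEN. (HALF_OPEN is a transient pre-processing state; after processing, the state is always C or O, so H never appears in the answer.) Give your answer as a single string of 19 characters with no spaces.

Answer: COOOOCCOOOCCCOOOOCC

Derivation:
State after each event:
  event#1 t=0s outcome=F: state=CLOSED
  event#2 t=3s outcome=F: state=OPEN
  event#3 t=5s outcome=S: state=OPEN
  event#4 t=7s outcome=F: state=OPEN
  event#5 t=8s outcome=F: state=OPEN
  event#6 t=12s outcome=S: state=CLOSED
  event#7 t=15s outcome=F: state=CLOSED
  event#8 t=19s outcome=F: state=OPEN
  event#9 t=21s outcome=F: state=OPEN
  event#10 t=24s outcome=S: state=OPEN
  event#11 t=26s outcome=S: state=CLOSED
  event#12 t=27s outcome=S: state=CLOSED
  event#13 t=31s outcome=F: state=CLOSED
  event#14 t=32s outcome=F: state=OPEN
  event#15 t=33s outcome=S: state=OPEN
  event#16 t=35s outcome=S: state=OPEN
  event#17 t=37s outcome=S: state=OPEN
  event#18 t=39s outcome=S: state=CLOSED
  event#19 t=43s outcome=S: state=CLOSED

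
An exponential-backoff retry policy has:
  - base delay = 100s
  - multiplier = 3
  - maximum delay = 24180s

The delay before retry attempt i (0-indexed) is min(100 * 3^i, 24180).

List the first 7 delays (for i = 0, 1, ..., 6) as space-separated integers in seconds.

Answer: 100 300 900 2700 8100 24180 24180

Derivation:
Computing each delay:
  i=0: min(100*3^0, 24180) = 100
  i=1: min(100*3^1, 24180) = 300
  i=2: min(100*3^2, 24180) = 900
  i=3: min(100*3^3, 24180) = 2700
  i=4: min(100*3^4, 24180) = 8100
  i=5: min(100*3^5, 24180) = 24180
  i=6: min(100*3^6, 24180) = 24180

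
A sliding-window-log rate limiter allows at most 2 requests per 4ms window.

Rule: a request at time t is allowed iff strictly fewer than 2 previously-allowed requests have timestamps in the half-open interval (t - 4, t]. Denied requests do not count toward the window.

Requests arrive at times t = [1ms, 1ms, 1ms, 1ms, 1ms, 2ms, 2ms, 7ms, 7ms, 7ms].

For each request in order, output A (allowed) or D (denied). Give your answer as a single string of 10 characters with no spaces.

Tracking allowed requests in the window:
  req#1 t=1ms: ALLOW
  req#2 t=1ms: ALLOW
  req#3 t=1ms: DENY
  req#4 t=1ms: DENY
  req#5 t=1ms: DENY
  req#6 t=2ms: DENY
  req#7 t=2ms: DENY
  req#8 t=7ms: ALLOW
  req#9 t=7ms: ALLOW
  req#10 t=7ms: DENY

Answer: AADDDDDAAD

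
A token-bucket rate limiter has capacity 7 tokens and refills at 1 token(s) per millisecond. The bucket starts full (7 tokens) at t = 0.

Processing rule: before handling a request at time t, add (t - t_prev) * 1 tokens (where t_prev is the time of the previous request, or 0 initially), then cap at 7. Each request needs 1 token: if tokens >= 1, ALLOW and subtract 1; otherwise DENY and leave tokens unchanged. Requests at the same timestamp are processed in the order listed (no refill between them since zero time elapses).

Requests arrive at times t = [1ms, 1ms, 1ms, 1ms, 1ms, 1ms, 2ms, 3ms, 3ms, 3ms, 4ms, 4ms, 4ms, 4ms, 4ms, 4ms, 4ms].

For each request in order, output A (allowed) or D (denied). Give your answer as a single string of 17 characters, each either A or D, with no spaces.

Answer: AAAAAAAAADADDDDDD

Derivation:
Simulating step by step:
  req#1 t=1ms: ALLOW
  req#2 t=1ms: ALLOW
  req#3 t=1ms: ALLOW
  req#4 t=1ms: ALLOW
  req#5 t=1ms: ALLOW
  req#6 t=1ms: ALLOW
  req#7 t=2ms: ALLOW
  req#8 t=3ms: ALLOW
  req#9 t=3ms: ALLOW
  req#10 t=3ms: DENY
  req#11 t=4ms: ALLOW
  req#12 t=4ms: DENY
  req#13 t=4ms: DENY
  req#14 t=4ms: DENY
  req#15 t=4ms: DENY
  req#16 t=4ms: DENY
  req#17 t=4ms: DENY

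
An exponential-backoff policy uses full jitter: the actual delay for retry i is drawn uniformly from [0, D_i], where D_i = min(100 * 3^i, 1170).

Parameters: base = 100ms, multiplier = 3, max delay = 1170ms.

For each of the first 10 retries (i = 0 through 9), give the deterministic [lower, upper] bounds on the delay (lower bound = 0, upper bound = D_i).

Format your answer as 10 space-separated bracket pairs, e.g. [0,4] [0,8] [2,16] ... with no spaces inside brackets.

Computing bounds per retry:
  i=0: D_i=min(100*3^0,1170)=100, bounds=[0,100]
  i=1: D_i=min(100*3^1,1170)=300, bounds=[0,300]
  i=2: D_i=min(100*3^2,1170)=900, bounds=[0,900]
  i=3: D_i=min(100*3^3,1170)=1170, bounds=[0,1170]
  i=4: D_i=min(100*3^4,1170)=1170, bounds=[0,1170]
  i=5: D_i=min(100*3^5,1170)=1170, bounds=[0,1170]
  i=6: D_i=min(100*3^6,1170)=1170, bounds=[0,1170]
  i=7: D_i=min(100*3^7,1170)=1170, bounds=[0,1170]
  i=8: D_i=min(100*3^8,1170)=1170, bounds=[0,1170]
  i=9: D_i=min(100*3^9,1170)=1170, bounds=[0,1170]

Answer: [0,100] [0,300] [0,900] [0,1170] [0,1170] [0,1170] [0,1170] [0,1170] [0,1170] [0,1170]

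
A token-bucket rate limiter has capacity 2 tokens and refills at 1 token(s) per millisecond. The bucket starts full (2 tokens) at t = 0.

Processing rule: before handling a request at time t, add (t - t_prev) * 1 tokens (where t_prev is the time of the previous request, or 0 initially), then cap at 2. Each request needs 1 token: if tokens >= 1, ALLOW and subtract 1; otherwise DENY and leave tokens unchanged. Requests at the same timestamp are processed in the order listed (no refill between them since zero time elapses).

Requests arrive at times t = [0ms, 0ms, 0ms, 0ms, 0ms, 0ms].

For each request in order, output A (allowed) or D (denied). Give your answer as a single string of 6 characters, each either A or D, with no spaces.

Answer: AADDDD

Derivation:
Simulating step by step:
  req#1 t=0ms: ALLOW
  req#2 t=0ms: ALLOW
  req#3 t=0ms: DENY
  req#4 t=0ms: DENY
  req#5 t=0ms: DENY
  req#6 t=0ms: DENY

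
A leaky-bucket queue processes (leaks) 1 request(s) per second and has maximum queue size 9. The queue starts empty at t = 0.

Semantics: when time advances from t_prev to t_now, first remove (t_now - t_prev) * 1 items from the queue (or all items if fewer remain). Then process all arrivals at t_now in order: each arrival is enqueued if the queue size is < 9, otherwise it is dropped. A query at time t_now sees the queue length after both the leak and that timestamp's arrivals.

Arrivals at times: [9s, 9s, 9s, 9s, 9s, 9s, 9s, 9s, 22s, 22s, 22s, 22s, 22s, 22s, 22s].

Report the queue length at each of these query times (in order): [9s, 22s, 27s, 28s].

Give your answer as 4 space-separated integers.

Queue lengths at query times:
  query t=9s: backlog = 8
  query t=22s: backlog = 7
  query t=27s: backlog = 2
  query t=28s: backlog = 1

Answer: 8 7 2 1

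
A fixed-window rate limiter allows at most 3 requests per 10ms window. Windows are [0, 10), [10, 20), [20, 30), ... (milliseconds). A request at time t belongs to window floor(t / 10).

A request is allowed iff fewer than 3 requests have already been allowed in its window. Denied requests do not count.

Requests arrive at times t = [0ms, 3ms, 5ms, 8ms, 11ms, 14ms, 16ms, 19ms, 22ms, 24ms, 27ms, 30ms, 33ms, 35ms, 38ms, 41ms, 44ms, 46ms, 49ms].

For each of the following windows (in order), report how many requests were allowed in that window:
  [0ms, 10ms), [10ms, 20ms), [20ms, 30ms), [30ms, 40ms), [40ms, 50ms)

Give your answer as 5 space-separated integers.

Answer: 3 3 3 3 3

Derivation:
Processing requests:
  req#1 t=0ms (window 0): ALLOW
  req#2 t=3ms (window 0): ALLOW
  req#3 t=5ms (window 0): ALLOW
  req#4 t=8ms (window 0): DENY
  req#5 t=11ms (window 1): ALLOW
  req#6 t=14ms (window 1): ALLOW
  req#7 t=16ms (window 1): ALLOW
  req#8 t=19ms (window 1): DENY
  req#9 t=22ms (window 2): ALLOW
  req#10 t=24ms (window 2): ALLOW
  req#11 t=27ms (window 2): ALLOW
  req#12 t=30ms (window 3): ALLOW
  req#13 t=33ms (window 3): ALLOW
  req#14 t=35ms (window 3): ALLOW
  req#15 t=38ms (window 3): DENY
  req#16 t=41ms (window 4): ALLOW
  req#17 t=44ms (window 4): ALLOW
  req#18 t=46ms (window 4): ALLOW
  req#19 t=49ms (window 4): DENY

Allowed counts by window: 3 3 3 3 3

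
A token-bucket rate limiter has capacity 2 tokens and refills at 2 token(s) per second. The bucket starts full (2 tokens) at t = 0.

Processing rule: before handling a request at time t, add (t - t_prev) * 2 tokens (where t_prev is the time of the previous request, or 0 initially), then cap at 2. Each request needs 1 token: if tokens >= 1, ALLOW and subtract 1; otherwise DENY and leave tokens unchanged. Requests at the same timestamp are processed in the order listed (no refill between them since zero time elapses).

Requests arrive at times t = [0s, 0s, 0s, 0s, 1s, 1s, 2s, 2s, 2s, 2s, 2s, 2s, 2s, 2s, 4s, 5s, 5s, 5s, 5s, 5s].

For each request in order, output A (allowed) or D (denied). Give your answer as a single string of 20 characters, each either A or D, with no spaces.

Simulating step by step:
  req#1 t=0s: ALLOW
  req#2 t=0s: ALLOW
  req#3 t=0s: DENY
  req#4 t=0s: DENY
  req#5 t=1s: ALLOW
  req#6 t=1s: ALLOW
  req#7 t=2s: ALLOW
  req#8 t=2s: ALLOW
  req#9 t=2s: DENY
  req#10 t=2s: DENY
  req#11 t=2s: DENY
  req#12 t=2s: DENY
  req#13 t=2s: DENY
  req#14 t=2s: DENY
  req#15 t=4s: ALLOW
  req#16 t=5s: ALLOW
  req#17 t=5s: ALLOW
  req#18 t=5s: DENY
  req#19 t=5s: DENY
  req#20 t=5s: DENY

Answer: AADDAAAADDDDDDAAADDD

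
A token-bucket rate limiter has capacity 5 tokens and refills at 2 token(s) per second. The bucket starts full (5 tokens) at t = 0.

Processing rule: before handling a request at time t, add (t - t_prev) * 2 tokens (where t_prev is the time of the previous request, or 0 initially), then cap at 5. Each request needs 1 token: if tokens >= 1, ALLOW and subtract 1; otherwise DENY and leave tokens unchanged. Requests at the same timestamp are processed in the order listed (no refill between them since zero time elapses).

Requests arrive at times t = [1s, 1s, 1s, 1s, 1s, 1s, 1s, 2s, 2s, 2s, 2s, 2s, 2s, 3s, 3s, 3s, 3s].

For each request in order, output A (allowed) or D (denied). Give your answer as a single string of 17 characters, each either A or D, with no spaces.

Answer: AAAAADDAADDDDAADD

Derivation:
Simulating step by step:
  req#1 t=1s: ALLOW
  req#2 t=1s: ALLOW
  req#3 t=1s: ALLOW
  req#4 t=1s: ALLOW
  req#5 t=1s: ALLOW
  req#6 t=1s: DENY
  req#7 t=1s: DENY
  req#8 t=2s: ALLOW
  req#9 t=2s: ALLOW
  req#10 t=2s: DENY
  req#11 t=2s: DENY
  req#12 t=2s: DENY
  req#13 t=2s: DENY
  req#14 t=3s: ALLOW
  req#15 t=3s: ALLOW
  req#16 t=3s: DENY
  req#17 t=3s: DENY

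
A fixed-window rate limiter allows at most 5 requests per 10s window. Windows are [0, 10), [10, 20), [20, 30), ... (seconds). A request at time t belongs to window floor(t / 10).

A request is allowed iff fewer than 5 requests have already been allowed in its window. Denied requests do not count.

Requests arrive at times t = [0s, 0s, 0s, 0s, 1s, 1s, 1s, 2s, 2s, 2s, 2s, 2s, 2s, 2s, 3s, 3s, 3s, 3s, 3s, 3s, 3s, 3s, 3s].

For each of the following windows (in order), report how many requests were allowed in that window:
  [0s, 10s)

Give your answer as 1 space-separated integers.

Processing requests:
  req#1 t=0s (window 0): ALLOW
  req#2 t=0s (window 0): ALLOW
  req#3 t=0s (window 0): ALLOW
  req#4 t=0s (window 0): ALLOW
  req#5 t=1s (window 0): ALLOW
  req#6 t=1s (window 0): DENY
  req#7 t=1s (window 0): DENY
  req#8 t=2s (window 0): DENY
  req#9 t=2s (window 0): DENY
  req#10 t=2s (window 0): DENY
  req#11 t=2s (window 0): DENY
  req#12 t=2s (window 0): DENY
  req#13 t=2s (window 0): DENY
  req#14 t=2s (window 0): DENY
  req#15 t=3s (window 0): DENY
  req#16 t=3s (window 0): DENY
  req#17 t=3s (window 0): DENY
  req#18 t=3s (window 0): DENY
  req#19 t=3s (window 0): DENY
  req#20 t=3s (window 0): DENY
  req#21 t=3s (window 0): DENY
  req#22 t=3s (window 0): DENY
  req#23 t=3s (window 0): DENY

Allowed counts by window: 5

Answer: 5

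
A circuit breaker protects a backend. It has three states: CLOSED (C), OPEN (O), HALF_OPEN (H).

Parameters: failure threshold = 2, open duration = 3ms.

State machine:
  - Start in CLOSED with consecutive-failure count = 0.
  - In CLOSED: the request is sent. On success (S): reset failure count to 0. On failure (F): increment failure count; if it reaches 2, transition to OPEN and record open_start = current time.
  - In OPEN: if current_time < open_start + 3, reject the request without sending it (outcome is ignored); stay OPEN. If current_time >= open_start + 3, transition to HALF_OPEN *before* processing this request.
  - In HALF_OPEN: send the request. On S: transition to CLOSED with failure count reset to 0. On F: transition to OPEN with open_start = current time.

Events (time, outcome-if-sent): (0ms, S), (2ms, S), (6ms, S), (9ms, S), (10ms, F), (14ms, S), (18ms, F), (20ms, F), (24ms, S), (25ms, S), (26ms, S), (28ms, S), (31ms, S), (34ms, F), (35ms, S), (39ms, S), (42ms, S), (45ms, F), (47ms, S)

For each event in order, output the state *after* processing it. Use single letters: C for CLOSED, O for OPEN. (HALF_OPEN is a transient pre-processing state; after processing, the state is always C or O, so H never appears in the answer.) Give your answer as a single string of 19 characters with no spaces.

Answer: CCCCCCCOCCCCCCCCCCC

Derivation:
State after each event:
  event#1 t=0ms outcome=S: state=CLOSED
  event#2 t=2ms outcome=S: state=CLOSED
  event#3 t=6ms outcome=S: state=CLOSED
  event#4 t=9ms outcome=S: state=CLOSED
  event#5 t=10ms outcome=F: state=CLOSED
  event#6 t=14ms outcome=S: state=CLOSED
  event#7 t=18ms outcome=F: state=CLOSED
  event#8 t=20ms outcome=F: state=OPEN
  event#9 t=24ms outcome=S: state=CLOSED
  event#10 t=25ms outcome=S: state=CLOSED
  event#11 t=26ms outcome=S: state=CLOSED
  event#12 t=28ms outcome=S: state=CLOSED
  event#13 t=31ms outcome=S: state=CLOSED
  event#14 t=34ms outcome=F: state=CLOSED
  event#15 t=35ms outcome=S: state=CLOSED
  event#16 t=39ms outcome=S: state=CLOSED
  event#17 t=42ms outcome=S: state=CLOSED
  event#18 t=45ms outcome=F: state=CLOSED
  event#19 t=47ms outcome=S: state=CLOSED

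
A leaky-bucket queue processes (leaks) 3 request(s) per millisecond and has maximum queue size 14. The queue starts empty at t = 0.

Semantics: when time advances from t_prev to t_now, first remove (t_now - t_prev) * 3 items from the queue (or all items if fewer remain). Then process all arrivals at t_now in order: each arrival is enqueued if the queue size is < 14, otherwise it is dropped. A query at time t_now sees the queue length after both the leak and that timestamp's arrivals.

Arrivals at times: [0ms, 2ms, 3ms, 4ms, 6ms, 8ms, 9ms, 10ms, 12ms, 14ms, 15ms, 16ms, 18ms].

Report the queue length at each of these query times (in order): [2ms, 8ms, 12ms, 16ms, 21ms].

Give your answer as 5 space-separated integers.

Answer: 1 1 1 1 0

Derivation:
Queue lengths at query times:
  query t=2ms: backlog = 1
  query t=8ms: backlog = 1
  query t=12ms: backlog = 1
  query t=16ms: backlog = 1
  query t=21ms: backlog = 0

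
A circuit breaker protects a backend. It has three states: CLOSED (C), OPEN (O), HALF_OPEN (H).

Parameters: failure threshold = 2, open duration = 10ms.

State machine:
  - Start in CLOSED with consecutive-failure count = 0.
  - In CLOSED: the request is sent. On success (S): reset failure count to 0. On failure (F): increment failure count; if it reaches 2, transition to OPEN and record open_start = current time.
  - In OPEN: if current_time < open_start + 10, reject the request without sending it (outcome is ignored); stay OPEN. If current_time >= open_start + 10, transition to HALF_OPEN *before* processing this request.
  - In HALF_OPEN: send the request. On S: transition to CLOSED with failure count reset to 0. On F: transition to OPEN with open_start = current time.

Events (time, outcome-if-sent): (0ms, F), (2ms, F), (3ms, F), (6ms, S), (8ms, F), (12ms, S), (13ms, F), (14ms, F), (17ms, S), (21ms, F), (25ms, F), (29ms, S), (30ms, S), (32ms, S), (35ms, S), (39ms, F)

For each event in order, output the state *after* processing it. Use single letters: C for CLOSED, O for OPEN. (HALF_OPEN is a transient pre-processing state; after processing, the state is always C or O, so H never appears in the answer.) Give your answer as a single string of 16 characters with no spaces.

State after each event:
  event#1 t=0ms outcome=F: state=CLOSED
  event#2 t=2ms outcome=F: state=OPEN
  event#3 t=3ms outcome=F: state=OPEN
  event#4 t=6ms outcome=S: state=OPEN
  event#5 t=8ms outcome=F: state=OPEN
  event#6 t=12ms outcome=S: state=CLOSED
  event#7 t=13ms outcome=F: state=CLOSED
  event#8 t=14ms outcome=F: state=OPEN
  event#9 t=17ms outcome=S: state=OPEN
  event#10 t=21ms outcome=F: state=OPEN
  event#11 t=25ms outcome=F: state=OPEN
  event#12 t=29ms outcome=S: state=OPEN
  event#13 t=30ms outcome=S: state=OPEN
  event#14 t=32ms outcome=S: state=OPEN
  event#15 t=35ms outcome=S: state=CLOSED
  event#16 t=39ms outcome=F: state=CLOSED

Answer: COOOOCCOOOOOOOCC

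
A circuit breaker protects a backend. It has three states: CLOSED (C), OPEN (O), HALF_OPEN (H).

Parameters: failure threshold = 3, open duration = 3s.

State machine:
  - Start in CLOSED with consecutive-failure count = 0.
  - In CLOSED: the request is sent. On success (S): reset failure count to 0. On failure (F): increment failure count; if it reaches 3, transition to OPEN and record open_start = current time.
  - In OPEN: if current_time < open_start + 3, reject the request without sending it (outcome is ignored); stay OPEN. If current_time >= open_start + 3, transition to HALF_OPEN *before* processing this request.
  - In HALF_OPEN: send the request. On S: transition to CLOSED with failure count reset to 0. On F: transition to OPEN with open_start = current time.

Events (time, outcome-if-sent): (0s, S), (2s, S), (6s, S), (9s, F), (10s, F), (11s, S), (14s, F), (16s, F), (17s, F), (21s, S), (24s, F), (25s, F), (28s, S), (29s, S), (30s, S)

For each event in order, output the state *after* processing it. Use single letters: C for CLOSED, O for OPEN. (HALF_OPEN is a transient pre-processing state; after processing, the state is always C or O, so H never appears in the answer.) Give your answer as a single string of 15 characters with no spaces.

State after each event:
  event#1 t=0s outcome=S: state=CLOSED
  event#2 t=2s outcome=S: state=CLOSED
  event#3 t=6s outcome=S: state=CLOSED
  event#4 t=9s outcome=F: state=CLOSED
  event#5 t=10s outcome=F: state=CLOSED
  event#6 t=11s outcome=S: state=CLOSED
  event#7 t=14s outcome=F: state=CLOSED
  event#8 t=16s outcome=F: state=CLOSED
  event#9 t=17s outcome=F: state=OPEN
  event#10 t=21s outcome=S: state=CLOSED
  event#11 t=24s outcome=F: state=CLOSED
  event#12 t=25s outcome=F: state=CLOSED
  event#13 t=28s outcome=S: state=CLOSED
  event#14 t=29s outcome=S: state=CLOSED
  event#15 t=30s outcome=S: state=CLOSED

Answer: CCCCCCCCOCCCCCC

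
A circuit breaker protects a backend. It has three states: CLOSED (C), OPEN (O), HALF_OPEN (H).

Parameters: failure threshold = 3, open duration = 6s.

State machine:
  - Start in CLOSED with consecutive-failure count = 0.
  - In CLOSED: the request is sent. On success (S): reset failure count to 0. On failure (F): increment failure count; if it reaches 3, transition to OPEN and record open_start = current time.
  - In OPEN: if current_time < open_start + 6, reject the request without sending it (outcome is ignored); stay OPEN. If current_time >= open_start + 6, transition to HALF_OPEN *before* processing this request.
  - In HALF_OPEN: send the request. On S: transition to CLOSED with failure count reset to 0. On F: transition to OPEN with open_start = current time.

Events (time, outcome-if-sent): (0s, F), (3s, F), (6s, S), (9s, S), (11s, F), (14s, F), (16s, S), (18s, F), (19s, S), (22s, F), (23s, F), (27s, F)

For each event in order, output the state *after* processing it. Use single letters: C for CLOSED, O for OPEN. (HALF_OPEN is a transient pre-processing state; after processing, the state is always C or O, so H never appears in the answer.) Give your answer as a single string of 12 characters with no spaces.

Answer: CCCCCCCCCCCO

Derivation:
State after each event:
  event#1 t=0s outcome=F: state=CLOSED
  event#2 t=3s outcome=F: state=CLOSED
  event#3 t=6s outcome=S: state=CLOSED
  event#4 t=9s outcome=S: state=CLOSED
  event#5 t=11s outcome=F: state=CLOSED
  event#6 t=14s outcome=F: state=CLOSED
  event#7 t=16s outcome=S: state=CLOSED
  event#8 t=18s outcome=F: state=CLOSED
  event#9 t=19s outcome=S: state=CLOSED
  event#10 t=22s outcome=F: state=CLOSED
  event#11 t=23s outcome=F: state=CLOSED
  event#12 t=27s outcome=F: state=OPEN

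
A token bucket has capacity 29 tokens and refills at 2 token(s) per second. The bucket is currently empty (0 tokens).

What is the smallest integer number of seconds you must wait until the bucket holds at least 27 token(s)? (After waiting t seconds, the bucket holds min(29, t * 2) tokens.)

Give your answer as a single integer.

Answer: 14

Derivation:
Need t * 2 >= 27, so t >= 27/2.
Smallest integer t = ceil(27/2) = 14.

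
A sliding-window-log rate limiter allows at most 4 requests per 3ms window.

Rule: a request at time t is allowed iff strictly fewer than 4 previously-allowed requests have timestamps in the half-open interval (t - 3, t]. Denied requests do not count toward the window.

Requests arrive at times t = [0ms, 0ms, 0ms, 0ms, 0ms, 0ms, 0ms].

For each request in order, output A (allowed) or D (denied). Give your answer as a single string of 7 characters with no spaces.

Tracking allowed requests in the window:
  req#1 t=0ms: ALLOW
  req#2 t=0ms: ALLOW
  req#3 t=0ms: ALLOW
  req#4 t=0ms: ALLOW
  req#5 t=0ms: DENY
  req#6 t=0ms: DENY
  req#7 t=0ms: DENY

Answer: AAAADDD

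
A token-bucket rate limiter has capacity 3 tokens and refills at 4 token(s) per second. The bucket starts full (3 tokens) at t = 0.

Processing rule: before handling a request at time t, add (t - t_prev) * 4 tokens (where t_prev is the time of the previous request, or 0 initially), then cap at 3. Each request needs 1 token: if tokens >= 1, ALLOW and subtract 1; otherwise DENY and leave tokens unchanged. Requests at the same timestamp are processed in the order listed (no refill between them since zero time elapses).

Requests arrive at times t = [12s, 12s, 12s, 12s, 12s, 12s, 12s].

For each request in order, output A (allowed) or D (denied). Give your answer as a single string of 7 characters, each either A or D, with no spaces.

Answer: AAADDDD

Derivation:
Simulating step by step:
  req#1 t=12s: ALLOW
  req#2 t=12s: ALLOW
  req#3 t=12s: ALLOW
  req#4 t=12s: DENY
  req#5 t=12s: DENY
  req#6 t=12s: DENY
  req#7 t=12s: DENY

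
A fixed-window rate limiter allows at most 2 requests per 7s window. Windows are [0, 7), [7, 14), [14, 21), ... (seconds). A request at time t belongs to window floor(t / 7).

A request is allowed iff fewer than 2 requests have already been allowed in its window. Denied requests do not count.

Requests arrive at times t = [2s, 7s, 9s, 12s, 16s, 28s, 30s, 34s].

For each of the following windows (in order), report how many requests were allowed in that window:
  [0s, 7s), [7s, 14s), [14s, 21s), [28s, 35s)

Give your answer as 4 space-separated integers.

Answer: 1 2 1 2

Derivation:
Processing requests:
  req#1 t=2s (window 0): ALLOW
  req#2 t=7s (window 1): ALLOW
  req#3 t=9s (window 1): ALLOW
  req#4 t=12s (window 1): DENY
  req#5 t=16s (window 2): ALLOW
  req#6 t=28s (window 4): ALLOW
  req#7 t=30s (window 4): ALLOW
  req#8 t=34s (window 4): DENY

Allowed counts by window: 1 2 1 2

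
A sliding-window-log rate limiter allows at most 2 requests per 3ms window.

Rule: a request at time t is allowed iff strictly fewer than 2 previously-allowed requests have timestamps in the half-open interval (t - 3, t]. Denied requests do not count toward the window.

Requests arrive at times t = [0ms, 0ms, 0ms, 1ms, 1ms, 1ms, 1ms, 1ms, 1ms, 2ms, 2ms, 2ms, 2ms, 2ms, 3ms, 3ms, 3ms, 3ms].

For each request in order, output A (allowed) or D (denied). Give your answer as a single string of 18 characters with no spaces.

Answer: AADDDDDDDDDDDDAADD

Derivation:
Tracking allowed requests in the window:
  req#1 t=0ms: ALLOW
  req#2 t=0ms: ALLOW
  req#3 t=0ms: DENY
  req#4 t=1ms: DENY
  req#5 t=1ms: DENY
  req#6 t=1ms: DENY
  req#7 t=1ms: DENY
  req#8 t=1ms: DENY
  req#9 t=1ms: DENY
  req#10 t=2ms: DENY
  req#11 t=2ms: DENY
  req#12 t=2ms: DENY
  req#13 t=2ms: DENY
  req#14 t=2ms: DENY
  req#15 t=3ms: ALLOW
  req#16 t=3ms: ALLOW
  req#17 t=3ms: DENY
  req#18 t=3ms: DENY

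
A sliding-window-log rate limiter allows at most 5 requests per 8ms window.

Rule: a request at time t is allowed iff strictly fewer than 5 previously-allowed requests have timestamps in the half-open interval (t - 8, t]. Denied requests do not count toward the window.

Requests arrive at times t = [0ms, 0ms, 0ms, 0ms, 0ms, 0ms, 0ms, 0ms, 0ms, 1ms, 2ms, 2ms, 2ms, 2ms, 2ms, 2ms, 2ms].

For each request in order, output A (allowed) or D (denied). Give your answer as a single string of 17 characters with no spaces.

Tracking allowed requests in the window:
  req#1 t=0ms: ALLOW
  req#2 t=0ms: ALLOW
  req#3 t=0ms: ALLOW
  req#4 t=0ms: ALLOW
  req#5 t=0ms: ALLOW
  req#6 t=0ms: DENY
  req#7 t=0ms: DENY
  req#8 t=0ms: DENY
  req#9 t=0ms: DENY
  req#10 t=1ms: DENY
  req#11 t=2ms: DENY
  req#12 t=2ms: DENY
  req#13 t=2ms: DENY
  req#14 t=2ms: DENY
  req#15 t=2ms: DENY
  req#16 t=2ms: DENY
  req#17 t=2ms: DENY

Answer: AAAAADDDDDDDDDDDD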